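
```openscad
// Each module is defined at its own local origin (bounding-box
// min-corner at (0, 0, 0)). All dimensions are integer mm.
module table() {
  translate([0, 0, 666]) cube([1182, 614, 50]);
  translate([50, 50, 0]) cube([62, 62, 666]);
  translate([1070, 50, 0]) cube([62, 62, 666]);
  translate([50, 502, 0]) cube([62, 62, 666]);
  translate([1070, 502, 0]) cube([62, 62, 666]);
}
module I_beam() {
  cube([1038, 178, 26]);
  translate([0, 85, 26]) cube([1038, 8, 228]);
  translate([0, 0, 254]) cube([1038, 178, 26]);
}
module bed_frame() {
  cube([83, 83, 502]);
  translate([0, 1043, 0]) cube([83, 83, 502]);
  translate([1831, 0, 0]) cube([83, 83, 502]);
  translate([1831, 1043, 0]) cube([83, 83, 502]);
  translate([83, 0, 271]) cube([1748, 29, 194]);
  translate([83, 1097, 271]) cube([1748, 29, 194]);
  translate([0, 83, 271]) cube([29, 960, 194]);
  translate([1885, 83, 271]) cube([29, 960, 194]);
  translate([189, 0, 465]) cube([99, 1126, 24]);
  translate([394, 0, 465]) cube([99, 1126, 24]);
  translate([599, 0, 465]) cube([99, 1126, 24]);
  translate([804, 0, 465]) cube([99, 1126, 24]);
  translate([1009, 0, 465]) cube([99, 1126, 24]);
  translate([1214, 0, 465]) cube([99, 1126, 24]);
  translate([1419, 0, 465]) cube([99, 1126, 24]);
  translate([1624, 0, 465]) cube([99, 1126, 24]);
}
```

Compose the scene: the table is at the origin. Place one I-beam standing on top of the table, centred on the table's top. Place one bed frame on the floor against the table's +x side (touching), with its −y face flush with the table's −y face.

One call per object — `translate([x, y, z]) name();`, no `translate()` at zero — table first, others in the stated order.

table();
translate([72, 218, 716]) I_beam();
translate([1182, 0, 0]) bed_frame();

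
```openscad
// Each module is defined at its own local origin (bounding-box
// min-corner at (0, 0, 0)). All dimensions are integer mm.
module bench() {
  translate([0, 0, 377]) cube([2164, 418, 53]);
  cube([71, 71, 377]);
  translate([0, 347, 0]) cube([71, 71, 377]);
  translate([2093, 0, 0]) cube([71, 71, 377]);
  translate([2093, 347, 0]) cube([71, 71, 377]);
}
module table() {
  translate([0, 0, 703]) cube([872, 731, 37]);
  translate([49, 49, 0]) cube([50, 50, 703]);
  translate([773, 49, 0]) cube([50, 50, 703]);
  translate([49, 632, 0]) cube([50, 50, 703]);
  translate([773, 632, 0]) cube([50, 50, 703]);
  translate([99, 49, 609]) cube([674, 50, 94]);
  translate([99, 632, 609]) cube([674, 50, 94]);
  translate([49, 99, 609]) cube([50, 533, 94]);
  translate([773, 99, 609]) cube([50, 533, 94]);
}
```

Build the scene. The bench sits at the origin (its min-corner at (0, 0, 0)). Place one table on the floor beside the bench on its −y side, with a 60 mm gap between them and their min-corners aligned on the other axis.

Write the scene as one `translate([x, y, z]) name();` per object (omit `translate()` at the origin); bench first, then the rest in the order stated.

bench();
translate([0, -791, 0]) table();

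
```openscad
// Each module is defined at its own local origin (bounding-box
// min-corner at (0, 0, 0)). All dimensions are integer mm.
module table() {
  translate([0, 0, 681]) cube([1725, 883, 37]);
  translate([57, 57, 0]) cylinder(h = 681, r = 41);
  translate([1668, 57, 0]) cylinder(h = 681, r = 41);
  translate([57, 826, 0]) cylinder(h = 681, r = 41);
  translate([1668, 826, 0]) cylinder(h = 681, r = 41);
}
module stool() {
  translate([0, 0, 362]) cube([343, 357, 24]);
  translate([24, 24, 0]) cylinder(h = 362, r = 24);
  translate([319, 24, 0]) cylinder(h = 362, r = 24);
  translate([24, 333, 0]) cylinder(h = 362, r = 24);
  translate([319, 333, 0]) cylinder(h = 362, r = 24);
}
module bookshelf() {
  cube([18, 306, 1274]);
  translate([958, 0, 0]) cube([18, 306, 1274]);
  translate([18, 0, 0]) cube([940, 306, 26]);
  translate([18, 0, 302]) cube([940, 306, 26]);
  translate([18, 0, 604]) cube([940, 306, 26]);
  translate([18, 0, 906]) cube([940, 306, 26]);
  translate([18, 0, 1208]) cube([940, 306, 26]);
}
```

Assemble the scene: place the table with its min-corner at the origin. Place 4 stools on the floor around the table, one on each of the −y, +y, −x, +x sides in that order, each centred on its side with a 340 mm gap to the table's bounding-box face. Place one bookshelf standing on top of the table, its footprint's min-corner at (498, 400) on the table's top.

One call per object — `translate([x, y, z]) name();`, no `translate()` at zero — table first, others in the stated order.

table();
translate([691, -697, 0]) stool();
translate([691, 1223, 0]) stool();
translate([-683, 263, 0]) stool();
translate([2065, 263, 0]) stool();
translate([498, 400, 718]) bookshelf();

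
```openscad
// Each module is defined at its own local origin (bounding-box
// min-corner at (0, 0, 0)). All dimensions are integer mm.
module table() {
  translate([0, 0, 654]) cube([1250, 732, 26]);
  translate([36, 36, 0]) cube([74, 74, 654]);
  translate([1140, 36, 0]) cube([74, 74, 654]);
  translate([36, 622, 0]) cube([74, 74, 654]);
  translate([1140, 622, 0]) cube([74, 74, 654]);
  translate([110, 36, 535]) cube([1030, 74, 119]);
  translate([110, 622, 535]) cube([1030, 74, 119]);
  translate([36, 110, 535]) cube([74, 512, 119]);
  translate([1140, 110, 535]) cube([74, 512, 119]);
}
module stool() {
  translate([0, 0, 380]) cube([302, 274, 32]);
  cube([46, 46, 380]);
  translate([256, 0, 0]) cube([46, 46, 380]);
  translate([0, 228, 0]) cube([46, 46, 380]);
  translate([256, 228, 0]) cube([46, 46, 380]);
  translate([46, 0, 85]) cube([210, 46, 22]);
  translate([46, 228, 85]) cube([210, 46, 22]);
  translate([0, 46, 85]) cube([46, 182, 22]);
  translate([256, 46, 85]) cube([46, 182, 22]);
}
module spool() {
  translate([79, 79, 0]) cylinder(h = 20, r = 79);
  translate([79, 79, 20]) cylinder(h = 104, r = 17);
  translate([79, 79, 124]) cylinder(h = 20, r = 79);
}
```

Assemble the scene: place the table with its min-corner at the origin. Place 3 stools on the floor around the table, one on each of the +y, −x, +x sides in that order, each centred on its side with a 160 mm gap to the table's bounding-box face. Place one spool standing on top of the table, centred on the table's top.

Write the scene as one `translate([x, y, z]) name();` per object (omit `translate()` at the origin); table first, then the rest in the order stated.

table();
translate([474, 892, 0]) stool();
translate([-462, 229, 0]) stool();
translate([1410, 229, 0]) stool();
translate([546, 287, 680]) spool();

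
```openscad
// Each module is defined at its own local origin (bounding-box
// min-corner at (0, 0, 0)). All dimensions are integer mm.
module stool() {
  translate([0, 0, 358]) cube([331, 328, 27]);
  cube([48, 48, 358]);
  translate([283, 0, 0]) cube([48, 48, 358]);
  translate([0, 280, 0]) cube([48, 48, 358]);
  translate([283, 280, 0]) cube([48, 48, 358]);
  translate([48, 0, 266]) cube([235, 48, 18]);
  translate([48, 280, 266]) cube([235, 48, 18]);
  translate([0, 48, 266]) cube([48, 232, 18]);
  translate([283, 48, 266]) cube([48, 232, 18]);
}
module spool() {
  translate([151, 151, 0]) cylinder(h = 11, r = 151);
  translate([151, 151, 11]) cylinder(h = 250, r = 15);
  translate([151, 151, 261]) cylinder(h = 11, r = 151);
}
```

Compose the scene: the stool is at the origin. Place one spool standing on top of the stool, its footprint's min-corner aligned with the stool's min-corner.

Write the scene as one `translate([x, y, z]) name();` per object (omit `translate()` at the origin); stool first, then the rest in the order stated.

stool();
translate([0, 0, 385]) spool();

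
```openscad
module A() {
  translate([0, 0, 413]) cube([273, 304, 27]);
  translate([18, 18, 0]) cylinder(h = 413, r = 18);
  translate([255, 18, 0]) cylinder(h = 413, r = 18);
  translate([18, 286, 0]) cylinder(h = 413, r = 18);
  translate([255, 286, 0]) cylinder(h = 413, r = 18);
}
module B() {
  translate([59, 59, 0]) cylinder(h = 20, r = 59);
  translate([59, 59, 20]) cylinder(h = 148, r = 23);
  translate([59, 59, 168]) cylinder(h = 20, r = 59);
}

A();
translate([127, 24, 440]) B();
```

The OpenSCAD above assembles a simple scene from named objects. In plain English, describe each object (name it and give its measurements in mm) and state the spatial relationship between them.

A is a four-legged stool. The seat is a 273×304×27 mm slab whose top surface is at z = 440 mm; four round legs, each 36 mm in diameter, run from the floor (z = 0) to the underside of the seat, each leg's axis is inset half a diameter from the nearest pair of seat edges (so the leg's bounding box is flush with the corner).

B is a spool: two coaxial disc flanges of radius 59 mm and thickness 20 mm, joined by a core cylinder of radius 23 mm and height 148 mm. The lower flange rests on z = 0 and the three cylinders share a vertical axis.

The spool is on top of the stool.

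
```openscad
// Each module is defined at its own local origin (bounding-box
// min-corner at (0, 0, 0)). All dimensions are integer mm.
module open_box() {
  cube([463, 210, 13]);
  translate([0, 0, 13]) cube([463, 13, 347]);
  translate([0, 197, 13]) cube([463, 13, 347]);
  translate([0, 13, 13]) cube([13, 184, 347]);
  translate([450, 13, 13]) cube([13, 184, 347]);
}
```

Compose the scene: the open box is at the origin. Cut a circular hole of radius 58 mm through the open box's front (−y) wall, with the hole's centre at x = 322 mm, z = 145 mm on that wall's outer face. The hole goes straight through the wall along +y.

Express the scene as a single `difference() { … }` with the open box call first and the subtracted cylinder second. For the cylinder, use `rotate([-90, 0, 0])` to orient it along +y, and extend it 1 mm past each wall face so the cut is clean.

difference() {
  open_box();
  translate([322, -1, 145]) rotate([-90, 0, 0]) cylinder(h = 15, r = 58);
}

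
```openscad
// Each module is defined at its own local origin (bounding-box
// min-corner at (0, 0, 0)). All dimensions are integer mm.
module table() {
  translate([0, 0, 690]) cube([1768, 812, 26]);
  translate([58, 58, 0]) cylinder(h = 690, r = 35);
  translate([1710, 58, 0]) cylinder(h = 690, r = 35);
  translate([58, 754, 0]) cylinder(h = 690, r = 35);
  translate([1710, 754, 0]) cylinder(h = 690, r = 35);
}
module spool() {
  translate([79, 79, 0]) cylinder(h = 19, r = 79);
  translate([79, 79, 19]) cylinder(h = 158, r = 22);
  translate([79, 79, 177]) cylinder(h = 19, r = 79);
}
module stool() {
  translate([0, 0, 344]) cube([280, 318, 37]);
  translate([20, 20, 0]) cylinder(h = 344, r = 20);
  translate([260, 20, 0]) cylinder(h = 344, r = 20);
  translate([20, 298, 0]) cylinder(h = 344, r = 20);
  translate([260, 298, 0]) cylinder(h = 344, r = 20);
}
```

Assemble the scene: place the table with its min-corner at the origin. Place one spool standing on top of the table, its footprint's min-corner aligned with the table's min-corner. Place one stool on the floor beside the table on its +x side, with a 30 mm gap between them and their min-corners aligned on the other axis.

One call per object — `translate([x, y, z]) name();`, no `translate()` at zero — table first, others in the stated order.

table();
translate([0, 0, 716]) spool();
translate([1798, 0, 0]) stool();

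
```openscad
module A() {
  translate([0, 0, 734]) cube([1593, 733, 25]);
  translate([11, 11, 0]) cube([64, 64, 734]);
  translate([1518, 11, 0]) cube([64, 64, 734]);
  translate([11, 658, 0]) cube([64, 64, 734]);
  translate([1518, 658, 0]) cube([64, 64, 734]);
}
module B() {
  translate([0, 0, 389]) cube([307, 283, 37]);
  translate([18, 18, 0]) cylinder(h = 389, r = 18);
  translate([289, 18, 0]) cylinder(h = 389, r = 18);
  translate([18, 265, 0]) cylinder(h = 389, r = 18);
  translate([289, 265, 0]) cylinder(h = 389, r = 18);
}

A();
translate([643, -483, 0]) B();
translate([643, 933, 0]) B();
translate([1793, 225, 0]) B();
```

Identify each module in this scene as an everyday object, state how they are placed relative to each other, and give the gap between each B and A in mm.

Each stool's nearest face is 200 mm from the table's bounding box.

A is a table. B is a stool. Three stools sit around the table at the −y, +y, +x sides. The gap between each stool and the table is 200 mm.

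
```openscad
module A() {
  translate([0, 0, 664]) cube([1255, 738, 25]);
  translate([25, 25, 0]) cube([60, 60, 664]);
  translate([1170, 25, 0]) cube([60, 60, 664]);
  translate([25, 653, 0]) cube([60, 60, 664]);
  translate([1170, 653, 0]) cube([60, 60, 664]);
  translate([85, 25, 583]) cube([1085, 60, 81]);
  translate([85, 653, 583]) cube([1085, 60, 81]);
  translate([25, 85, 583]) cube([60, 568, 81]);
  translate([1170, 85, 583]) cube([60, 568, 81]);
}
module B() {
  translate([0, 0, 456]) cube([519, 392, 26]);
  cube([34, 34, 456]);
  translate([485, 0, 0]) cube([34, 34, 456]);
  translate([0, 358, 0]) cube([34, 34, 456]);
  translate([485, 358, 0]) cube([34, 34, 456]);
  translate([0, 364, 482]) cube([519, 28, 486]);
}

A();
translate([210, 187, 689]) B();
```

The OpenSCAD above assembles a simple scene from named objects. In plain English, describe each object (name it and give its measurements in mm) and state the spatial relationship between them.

A is a table with a 1255×738 mm rectangular top, 25 mm thick, top surface at z = 689 mm, supported by four 60×60 mm square legs, each inset 25 mm from the nearest pair of top edges, running from the floor. Four apron rails, 60 mm thick and 81 mm tall, run between adjacent legs with their top edges flush with the underside of the top and their outer faces flush with the legs' outer faces.

B is a chair: 519×392 mm seat, 26 mm thick, top at z = 482 mm, on four 34 mm square corner legs flush with the seat edges. A 28 mm thick backrest slab spans the full seat width, extending 486 mm above the seat top, its back face flush with the seat's +y edge.

The chair is on top of the table.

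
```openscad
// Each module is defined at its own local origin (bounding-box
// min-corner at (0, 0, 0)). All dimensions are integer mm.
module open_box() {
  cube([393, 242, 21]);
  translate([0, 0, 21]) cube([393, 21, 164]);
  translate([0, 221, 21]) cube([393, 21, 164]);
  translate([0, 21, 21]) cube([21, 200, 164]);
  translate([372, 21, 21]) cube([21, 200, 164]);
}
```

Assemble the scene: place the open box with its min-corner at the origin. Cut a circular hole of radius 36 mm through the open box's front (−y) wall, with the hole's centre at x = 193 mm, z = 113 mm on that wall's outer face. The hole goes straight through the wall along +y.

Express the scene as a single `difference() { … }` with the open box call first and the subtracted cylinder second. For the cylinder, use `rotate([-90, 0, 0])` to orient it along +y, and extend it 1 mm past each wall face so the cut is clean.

difference() {
  open_box();
  translate([193, -1, 113]) rotate([-90, 0, 0]) cylinder(h = 23, r = 36);
}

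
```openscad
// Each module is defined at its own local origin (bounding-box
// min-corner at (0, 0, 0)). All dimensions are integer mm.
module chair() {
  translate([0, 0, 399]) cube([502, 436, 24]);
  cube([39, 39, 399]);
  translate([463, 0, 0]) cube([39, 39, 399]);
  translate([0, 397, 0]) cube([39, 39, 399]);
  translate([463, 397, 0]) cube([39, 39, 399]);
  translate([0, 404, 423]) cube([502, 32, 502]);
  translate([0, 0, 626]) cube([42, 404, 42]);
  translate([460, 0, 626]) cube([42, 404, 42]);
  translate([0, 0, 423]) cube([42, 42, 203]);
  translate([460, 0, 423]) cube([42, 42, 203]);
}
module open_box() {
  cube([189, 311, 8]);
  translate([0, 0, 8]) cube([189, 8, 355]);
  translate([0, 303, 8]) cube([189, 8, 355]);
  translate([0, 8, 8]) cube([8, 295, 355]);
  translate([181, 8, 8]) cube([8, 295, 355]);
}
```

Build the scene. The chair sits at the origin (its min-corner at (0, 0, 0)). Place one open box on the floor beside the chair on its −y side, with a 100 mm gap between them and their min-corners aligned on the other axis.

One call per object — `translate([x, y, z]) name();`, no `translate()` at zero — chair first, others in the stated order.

chair();
translate([0, -411, 0]) open_box();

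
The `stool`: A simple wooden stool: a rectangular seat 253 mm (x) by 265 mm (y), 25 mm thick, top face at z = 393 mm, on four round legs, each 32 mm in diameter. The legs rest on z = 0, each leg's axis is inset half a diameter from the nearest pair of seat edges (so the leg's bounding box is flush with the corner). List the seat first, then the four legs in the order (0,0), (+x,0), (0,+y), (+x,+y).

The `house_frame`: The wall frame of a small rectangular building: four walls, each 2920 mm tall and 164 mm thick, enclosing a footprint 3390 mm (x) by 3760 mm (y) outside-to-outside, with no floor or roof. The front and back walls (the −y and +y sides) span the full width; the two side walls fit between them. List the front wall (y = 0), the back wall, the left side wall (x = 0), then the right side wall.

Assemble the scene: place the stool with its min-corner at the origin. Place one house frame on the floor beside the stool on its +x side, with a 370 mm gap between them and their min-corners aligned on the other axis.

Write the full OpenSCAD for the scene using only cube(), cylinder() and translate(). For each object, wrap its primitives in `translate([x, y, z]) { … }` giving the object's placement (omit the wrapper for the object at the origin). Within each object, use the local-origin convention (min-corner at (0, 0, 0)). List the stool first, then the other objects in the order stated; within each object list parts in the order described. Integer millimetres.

translate([0, 0, 368]) cube([253, 265, 25]);
translate([16, 16, 0]) cylinder(h = 368, r = 16);
translate([237, 16, 0]) cylinder(h = 368, r = 16);
translate([16, 249, 0]) cylinder(h = 368, r = 16);
translate([237, 249, 0]) cylinder(h = 368, r = 16);
translate([623, 0, 0]) {
  cube([3390, 164, 2920]);
  translate([0, 3596, 0]) cube([3390, 164, 2920]);
  translate([0, 164, 0]) cube([164, 3432, 2920]);
  translate([3226, 164, 0]) cube([164, 3432, 2920]);
}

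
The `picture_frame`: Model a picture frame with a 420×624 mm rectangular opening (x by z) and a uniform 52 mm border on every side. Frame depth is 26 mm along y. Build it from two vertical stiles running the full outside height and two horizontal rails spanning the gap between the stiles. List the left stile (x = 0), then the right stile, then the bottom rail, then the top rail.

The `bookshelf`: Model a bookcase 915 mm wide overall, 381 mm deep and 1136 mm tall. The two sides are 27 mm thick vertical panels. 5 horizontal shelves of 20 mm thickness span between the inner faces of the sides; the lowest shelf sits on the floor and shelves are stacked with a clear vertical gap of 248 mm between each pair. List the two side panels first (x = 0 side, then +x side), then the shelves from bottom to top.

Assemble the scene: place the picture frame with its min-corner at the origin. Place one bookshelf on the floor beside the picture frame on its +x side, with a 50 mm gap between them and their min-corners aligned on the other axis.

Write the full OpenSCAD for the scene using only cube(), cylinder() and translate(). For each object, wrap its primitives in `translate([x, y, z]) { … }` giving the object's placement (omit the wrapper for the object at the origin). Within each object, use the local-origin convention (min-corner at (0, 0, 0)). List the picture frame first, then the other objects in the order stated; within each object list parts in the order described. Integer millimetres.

cube([52, 26, 728]);
translate([472, 0, 0]) cube([52, 26, 728]);
translate([52, 0, 0]) cube([420, 26, 52]);
translate([52, 0, 676]) cube([420, 26, 52]);
translate([574, 0, 0]) {
  cube([27, 381, 1136]);
  translate([888, 0, 0]) cube([27, 381, 1136]);
  translate([27, 0, 0]) cube([861, 381, 20]);
  translate([27, 0, 268]) cube([861, 381, 20]);
  translate([27, 0, 536]) cube([861, 381, 20]);
  translate([27, 0, 804]) cube([861, 381, 20]);
  translate([27, 0, 1072]) cube([861, 381, 20]);
}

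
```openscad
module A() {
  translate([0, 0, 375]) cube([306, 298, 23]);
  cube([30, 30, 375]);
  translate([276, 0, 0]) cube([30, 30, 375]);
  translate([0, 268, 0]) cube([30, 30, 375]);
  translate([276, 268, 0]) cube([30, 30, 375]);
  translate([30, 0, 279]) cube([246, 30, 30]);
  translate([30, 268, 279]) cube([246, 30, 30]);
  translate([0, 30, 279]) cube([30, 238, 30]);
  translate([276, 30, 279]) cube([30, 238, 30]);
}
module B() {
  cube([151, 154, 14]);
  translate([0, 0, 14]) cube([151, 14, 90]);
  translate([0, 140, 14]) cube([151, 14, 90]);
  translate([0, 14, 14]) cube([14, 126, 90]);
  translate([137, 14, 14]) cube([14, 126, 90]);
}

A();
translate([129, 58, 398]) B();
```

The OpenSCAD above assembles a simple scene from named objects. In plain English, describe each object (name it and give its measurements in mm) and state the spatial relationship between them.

A is a simple wooden stool: a rectangular seat 306 mm (x) by 298 mm (y), 23 mm thick, top face at z = 398 mm, on four square legs, each 30×30 mm in cross-section. The legs rest on z = 0, each flush with a corner of the seat. Four stretchers, 30 mm wide and 30 mm tall, connect adjacent legs with their undersides at z = 279 mm, each running between the inner faces of the legs it joins and aligned with the legs' outer faces on the other axis.

B is an open-topped rectangular box: outside dimensions 151×154×104 mm, with a uniform wall and base thickness of 14 mm. The base is a full 151×154 slab on the floor; four walls sit on top of the base. The front and back walls (the −y and +y sides) span the full width; the two side walls fit between them.

The open box is on top of the stool.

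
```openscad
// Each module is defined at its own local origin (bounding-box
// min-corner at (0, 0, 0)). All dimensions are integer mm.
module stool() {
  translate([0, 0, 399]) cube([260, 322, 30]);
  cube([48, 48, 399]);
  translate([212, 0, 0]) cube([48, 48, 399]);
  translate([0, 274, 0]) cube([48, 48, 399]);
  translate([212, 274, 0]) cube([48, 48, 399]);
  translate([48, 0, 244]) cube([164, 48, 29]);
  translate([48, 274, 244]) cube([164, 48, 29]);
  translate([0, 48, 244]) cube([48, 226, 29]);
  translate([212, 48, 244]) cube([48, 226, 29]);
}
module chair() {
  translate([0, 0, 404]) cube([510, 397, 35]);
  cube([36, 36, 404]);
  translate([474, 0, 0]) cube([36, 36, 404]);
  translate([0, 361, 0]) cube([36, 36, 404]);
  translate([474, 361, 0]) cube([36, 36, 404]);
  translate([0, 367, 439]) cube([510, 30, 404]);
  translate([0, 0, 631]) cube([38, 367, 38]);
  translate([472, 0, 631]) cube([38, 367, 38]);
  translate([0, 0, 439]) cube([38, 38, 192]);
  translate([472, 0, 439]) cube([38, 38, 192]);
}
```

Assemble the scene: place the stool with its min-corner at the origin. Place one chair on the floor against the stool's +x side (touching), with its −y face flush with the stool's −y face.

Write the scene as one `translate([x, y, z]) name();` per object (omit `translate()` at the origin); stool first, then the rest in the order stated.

stool();
translate([260, 0, 0]) chair();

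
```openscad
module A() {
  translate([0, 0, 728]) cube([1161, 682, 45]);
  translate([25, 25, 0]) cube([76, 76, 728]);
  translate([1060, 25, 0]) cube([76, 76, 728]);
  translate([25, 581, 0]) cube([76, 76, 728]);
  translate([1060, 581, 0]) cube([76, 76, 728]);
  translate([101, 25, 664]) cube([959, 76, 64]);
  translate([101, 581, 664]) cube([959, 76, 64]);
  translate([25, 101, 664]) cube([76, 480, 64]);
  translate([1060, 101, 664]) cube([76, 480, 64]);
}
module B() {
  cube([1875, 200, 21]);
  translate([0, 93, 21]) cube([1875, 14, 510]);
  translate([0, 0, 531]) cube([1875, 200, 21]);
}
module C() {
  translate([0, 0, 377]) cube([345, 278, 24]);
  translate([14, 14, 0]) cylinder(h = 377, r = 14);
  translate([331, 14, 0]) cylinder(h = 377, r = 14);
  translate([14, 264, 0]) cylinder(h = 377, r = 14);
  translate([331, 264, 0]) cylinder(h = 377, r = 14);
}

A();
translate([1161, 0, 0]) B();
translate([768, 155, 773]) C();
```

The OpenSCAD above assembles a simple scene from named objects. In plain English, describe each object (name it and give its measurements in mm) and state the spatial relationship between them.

A is a table with a 1161×682 mm rectangular top, 45 mm thick, top surface at z = 773 mm, supported by four 76×76 mm square legs, each inset 25 mm from the nearest pair of top edges, running from the floor. Four apron rails, 76 mm thick and 64 mm tall, run between adjacent legs with their top edges flush with the underside of the top and their outer faces flush with the legs' outer faces.

B is an I-beam lying along x, 1875 mm long. Overall section height 552 mm. Two flanges 200 mm wide (y) and 21 mm thick, one on the floor and one at the top; a web 14 mm thick runs between them, centred on the flange width.

C is a simple wooden stool: a rectangular seat 345 mm (x) by 278 mm (y), 24 mm thick, top face at z = 401 mm, on four round legs, each 28 mm in diameter. The legs rest on z = 0, each leg's axis is inset half a diameter from the nearest pair of seat edges (so the leg's bounding box is flush with the corner).

The I-beam is against the table's +x side, with their −y faces flush. The stool is on top of the table.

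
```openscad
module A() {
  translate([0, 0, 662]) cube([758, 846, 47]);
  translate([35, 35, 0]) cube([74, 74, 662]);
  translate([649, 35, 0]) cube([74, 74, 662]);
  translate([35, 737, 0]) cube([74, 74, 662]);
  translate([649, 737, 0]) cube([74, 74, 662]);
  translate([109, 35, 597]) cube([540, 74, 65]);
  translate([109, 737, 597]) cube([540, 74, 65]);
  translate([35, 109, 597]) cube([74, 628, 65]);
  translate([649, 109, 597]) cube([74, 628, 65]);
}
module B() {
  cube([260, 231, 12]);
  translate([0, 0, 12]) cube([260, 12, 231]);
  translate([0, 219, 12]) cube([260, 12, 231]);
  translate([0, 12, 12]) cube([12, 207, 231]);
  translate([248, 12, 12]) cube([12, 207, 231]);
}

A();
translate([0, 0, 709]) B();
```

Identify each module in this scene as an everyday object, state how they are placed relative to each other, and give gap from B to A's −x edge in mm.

The open box's min-x is at 0; the table's min-x is 0; gap = 0 mm.

A is a table. B is an open box. The open box is on top of the table. The gap from the open box to the table's −x edge is 0 mm.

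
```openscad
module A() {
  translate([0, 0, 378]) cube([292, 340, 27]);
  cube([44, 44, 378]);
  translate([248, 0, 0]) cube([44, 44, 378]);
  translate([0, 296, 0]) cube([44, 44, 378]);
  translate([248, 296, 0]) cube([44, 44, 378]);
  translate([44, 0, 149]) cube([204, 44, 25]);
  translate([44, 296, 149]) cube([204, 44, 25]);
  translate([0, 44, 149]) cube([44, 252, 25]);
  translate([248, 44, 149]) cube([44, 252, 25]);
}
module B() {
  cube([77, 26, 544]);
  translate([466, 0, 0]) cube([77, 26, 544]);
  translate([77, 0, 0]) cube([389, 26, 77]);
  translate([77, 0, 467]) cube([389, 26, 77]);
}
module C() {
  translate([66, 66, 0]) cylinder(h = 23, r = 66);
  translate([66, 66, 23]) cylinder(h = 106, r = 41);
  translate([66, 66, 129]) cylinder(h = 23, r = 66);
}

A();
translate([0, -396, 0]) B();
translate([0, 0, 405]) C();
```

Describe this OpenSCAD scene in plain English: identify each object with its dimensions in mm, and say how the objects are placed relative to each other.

A is a four-legged stool. The seat is a 292×340×27 mm slab whose top surface is at z = 405 mm; four square legs, each 44×44 mm in cross-section, run from the floor (z = 0) to the underside of the seat, each flush with a corner of the seat. Four stretchers, 44 mm wide and 25 mm tall, connect adjacent legs with their undersides at z = 149 mm, each running between the inner faces of the legs it joins and aligned with the legs' outer faces on the other axis.

B is a rectangular picture frame lying in the x–z plane (depth along y). The opening is 389 mm wide (x) by 390 mm tall (z), surrounded by a border 77 mm wide on all four sides. The frame is 26 mm deep and is made of two full-height vertical stiles with two horizontal rails fitted between them.

C is a spool: two coaxial disc flanges of radius 66 mm and thickness 23 mm, joined by a core cylinder of radius 41 mm and height 106 mm. The lower flange rests on z = 0 and the three cylinders share a vertical axis.

The picture frame is on the floor beside the stool on its −y side. The spool is on top of the stool.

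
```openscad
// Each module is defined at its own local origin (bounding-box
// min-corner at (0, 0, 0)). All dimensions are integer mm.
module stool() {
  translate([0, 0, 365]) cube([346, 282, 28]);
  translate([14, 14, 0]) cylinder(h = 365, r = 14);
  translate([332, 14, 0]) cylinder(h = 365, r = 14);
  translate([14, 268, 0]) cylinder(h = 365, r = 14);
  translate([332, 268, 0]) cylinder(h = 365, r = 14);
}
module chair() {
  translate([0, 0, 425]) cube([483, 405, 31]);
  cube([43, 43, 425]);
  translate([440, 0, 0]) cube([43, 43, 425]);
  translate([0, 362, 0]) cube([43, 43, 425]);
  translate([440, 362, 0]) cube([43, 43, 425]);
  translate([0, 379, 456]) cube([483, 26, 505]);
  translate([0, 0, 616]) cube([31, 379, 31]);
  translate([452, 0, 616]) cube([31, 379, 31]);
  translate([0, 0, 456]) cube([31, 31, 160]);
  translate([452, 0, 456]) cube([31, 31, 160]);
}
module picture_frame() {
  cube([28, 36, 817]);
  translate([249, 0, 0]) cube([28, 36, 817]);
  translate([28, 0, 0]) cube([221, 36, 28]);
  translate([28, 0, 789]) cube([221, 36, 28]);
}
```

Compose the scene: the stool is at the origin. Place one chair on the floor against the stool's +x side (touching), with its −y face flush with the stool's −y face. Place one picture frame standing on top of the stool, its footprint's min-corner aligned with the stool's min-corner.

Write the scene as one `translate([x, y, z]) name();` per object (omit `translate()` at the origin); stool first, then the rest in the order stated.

stool();
translate([346, 0, 0]) chair();
translate([0, 0, 393]) picture_frame();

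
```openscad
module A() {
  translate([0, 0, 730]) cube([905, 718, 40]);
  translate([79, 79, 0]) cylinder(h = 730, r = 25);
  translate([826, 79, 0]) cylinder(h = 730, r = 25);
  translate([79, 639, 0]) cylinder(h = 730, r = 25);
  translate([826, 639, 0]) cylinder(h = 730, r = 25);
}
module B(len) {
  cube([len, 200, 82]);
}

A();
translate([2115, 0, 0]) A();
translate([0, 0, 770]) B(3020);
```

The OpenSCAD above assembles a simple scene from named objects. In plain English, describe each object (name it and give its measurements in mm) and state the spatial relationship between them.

A is a table with a 905×718 mm rectangular top, 40 mm thick, top surface at z = 770 mm, supported by four round legs of 50 mm diameter, each leg's bounding box inset 54 mm from the nearest pair of top edges, running from the floor.

B is a rectangular beam 3020 mm long (x), 200 mm deep (y), 82 mm thick (z).

The beam spans the tops of two tables placed 1210 mm apart, resting at z = 770 mm.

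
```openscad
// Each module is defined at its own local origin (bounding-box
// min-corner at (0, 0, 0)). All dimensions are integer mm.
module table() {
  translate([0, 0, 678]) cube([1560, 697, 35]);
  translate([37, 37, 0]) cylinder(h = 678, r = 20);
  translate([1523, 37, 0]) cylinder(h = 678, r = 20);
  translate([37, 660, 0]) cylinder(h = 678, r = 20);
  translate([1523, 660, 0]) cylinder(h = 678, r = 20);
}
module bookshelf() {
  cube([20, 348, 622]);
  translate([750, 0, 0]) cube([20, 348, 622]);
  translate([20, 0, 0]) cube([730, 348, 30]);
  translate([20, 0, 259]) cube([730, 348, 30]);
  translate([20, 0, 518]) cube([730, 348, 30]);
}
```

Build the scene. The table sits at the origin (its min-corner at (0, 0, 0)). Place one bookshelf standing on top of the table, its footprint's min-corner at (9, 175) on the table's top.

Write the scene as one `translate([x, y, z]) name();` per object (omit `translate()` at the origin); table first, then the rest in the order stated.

table();
translate([9, 175, 713]) bookshelf();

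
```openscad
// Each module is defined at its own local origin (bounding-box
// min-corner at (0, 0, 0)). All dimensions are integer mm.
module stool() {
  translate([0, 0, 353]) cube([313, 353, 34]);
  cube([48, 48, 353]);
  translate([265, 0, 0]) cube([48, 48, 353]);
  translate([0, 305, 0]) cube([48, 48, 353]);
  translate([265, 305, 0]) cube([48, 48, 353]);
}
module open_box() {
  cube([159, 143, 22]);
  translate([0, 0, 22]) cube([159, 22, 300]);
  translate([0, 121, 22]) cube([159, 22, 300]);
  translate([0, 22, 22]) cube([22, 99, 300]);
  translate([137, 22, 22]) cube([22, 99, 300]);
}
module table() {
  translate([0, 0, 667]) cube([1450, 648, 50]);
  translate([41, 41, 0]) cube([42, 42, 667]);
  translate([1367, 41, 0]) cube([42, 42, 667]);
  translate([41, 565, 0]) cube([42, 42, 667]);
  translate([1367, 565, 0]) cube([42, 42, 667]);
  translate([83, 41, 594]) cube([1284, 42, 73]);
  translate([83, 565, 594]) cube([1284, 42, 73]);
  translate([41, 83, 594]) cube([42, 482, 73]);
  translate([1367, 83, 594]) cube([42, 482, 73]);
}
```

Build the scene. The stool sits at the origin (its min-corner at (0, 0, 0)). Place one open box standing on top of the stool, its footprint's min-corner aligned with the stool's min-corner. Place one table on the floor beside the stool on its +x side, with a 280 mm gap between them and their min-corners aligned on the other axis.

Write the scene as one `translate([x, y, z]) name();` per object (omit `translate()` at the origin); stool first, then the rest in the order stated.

stool();
translate([0, 0, 387]) open_box();
translate([593, 0, 0]) table();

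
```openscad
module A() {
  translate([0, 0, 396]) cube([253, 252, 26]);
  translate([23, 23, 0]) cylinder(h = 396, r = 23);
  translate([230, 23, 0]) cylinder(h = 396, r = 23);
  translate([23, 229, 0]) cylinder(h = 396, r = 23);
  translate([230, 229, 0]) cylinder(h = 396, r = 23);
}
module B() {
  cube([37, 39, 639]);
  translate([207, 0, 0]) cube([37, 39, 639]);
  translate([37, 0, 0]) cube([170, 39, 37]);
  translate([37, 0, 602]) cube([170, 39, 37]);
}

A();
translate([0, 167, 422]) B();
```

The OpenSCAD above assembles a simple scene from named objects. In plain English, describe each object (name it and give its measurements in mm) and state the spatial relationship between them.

A is a four-legged stool. The seat is 253×252 mm, 26 mm thick, top at z = 422 mm. It stands on four round legs, each 46 mm in diameter, from z = 0 to the seat underside, each leg's axis is inset half a diameter from the nearest pair of seat edges (so the leg's bounding box is flush with the corner).

B is a picture frame with a 170×565 mm rectangular opening (x by z) and a uniform 37 mm border on every side. Frame depth is 39 mm along y. It is built from two vertical stiles running the full outside height and two horizontal rails spanning the gap between the stiles.

The picture frame is on top of the stool.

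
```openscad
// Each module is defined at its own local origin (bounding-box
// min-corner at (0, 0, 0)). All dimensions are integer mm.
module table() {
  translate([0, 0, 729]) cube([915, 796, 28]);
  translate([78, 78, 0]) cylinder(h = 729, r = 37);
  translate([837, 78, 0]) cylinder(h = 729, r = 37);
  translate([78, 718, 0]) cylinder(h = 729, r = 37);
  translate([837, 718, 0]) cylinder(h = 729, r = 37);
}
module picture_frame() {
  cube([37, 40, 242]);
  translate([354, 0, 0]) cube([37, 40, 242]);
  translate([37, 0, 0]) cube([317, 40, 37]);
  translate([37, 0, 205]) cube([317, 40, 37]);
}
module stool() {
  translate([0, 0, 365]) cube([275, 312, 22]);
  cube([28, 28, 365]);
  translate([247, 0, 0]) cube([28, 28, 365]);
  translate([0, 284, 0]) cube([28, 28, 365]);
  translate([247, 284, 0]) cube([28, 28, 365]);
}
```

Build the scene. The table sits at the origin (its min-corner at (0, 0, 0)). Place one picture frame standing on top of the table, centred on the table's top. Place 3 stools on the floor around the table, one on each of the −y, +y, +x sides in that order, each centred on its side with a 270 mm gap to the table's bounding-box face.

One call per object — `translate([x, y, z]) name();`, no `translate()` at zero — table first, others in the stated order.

table();
translate([262, 378, 757]) picture_frame();
translate([320, -582, 0]) stool();
translate([320, 1066, 0]) stool();
translate([1185, 242, 0]) stool();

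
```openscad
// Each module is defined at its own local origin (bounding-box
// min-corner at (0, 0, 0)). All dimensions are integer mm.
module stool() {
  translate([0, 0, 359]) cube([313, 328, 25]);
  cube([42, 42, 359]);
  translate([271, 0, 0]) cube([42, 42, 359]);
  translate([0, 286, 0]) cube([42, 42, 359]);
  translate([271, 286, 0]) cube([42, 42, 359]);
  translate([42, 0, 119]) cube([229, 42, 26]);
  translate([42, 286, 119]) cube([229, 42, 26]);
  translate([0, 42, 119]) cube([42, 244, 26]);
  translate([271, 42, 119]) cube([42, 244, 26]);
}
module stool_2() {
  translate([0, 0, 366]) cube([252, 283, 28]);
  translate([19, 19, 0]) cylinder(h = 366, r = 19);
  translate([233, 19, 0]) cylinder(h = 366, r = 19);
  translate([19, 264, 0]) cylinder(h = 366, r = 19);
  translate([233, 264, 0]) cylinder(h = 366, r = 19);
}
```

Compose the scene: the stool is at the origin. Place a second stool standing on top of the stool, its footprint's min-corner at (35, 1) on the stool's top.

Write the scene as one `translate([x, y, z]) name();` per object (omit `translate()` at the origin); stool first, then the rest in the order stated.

stool();
translate([35, 1, 384]) stool_2();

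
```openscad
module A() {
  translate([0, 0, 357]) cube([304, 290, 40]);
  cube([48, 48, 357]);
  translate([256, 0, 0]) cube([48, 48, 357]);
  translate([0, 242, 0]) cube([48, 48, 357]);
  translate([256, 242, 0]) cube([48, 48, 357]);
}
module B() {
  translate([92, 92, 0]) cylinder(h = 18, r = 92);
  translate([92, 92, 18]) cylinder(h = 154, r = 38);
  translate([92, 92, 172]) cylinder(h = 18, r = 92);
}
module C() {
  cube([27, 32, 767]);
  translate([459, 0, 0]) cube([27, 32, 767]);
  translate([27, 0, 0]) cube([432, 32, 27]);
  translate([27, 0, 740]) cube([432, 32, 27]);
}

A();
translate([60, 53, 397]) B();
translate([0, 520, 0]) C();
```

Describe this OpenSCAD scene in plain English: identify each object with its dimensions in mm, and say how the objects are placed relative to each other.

A is a simple wooden stool: a rectangular seat 304 mm (x) by 290 mm (y), 40 mm thick, top face at z = 397 mm, on four square legs, each 48×48 mm in cross-section. The legs rest on z = 0, each flush with a corner of the seat.

B is a spool: two coaxial disc flanges of radius 92 mm and thickness 18 mm, joined by a core cylinder of radius 38 mm and height 154 mm. The lower flange rests on z = 0 and the three cylinders share a vertical axis.

C is a picture frame with a 432×713 mm rectangular opening (x by z) and a uniform 27 mm border on every side. Frame depth is 32 mm along y. It is built from two vertical stiles running the full outside height and two horizontal rails spanning the gap between the stiles.

The spool is on top of the stool, centred. The picture frame is on the floor beside the stool on its +y side.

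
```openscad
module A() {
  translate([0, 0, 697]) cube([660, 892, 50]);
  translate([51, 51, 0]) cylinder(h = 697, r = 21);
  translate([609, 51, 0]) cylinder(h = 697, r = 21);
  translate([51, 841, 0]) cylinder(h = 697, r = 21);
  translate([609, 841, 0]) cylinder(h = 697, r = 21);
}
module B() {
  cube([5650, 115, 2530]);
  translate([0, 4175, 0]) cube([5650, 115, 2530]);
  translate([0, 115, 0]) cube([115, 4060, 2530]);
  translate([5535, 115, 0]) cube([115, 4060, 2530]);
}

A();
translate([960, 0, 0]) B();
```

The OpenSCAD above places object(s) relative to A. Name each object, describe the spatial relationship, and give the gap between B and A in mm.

A is a table. B is a house frame. The house frame is on the floor beside the table on its +x side. The gap between the house frame and the table is 300 mm.

The house frame's nearest face is 300 mm from the table's +x face.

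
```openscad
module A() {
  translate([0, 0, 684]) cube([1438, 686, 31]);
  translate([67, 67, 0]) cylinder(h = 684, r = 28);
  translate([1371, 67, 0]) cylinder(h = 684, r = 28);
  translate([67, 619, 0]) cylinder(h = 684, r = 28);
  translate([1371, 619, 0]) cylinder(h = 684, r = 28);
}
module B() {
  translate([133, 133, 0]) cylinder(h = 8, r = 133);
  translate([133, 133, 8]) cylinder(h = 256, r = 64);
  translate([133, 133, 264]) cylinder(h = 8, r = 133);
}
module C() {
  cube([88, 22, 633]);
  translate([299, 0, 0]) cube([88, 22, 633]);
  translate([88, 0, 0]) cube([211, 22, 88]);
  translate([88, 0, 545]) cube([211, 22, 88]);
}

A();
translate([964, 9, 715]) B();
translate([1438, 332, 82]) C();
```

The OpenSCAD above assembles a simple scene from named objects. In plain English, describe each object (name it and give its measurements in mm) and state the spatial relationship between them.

A is a table: top 1438 mm (x) × 686 mm (y), 31 mm thick, upper face at z = 715 mm, on four round legs of 56 mm diameter, each leg's bounding box inset 39 mm from the nearest pair of top edges, running from z = 0 to the bottom of the top.

B is a spool: two coaxial disc flanges of radius 133 mm and thickness 8 mm, joined by a core cylinder of radius 64 mm and height 256 mm. The lower flange rests on z = 0 and the three cylinders share a vertical axis.

C is a picture frame with a 211×457 mm rectangular opening (x by z) and a uniform 88 mm border on every side. Frame depth is 22 mm along y. It is built from two vertical stiles running the full outside height and two horizontal rails spanning the gap between the stiles.

The spool is on top of the table. The picture frame is beside the table with their tops flush at z = 715.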